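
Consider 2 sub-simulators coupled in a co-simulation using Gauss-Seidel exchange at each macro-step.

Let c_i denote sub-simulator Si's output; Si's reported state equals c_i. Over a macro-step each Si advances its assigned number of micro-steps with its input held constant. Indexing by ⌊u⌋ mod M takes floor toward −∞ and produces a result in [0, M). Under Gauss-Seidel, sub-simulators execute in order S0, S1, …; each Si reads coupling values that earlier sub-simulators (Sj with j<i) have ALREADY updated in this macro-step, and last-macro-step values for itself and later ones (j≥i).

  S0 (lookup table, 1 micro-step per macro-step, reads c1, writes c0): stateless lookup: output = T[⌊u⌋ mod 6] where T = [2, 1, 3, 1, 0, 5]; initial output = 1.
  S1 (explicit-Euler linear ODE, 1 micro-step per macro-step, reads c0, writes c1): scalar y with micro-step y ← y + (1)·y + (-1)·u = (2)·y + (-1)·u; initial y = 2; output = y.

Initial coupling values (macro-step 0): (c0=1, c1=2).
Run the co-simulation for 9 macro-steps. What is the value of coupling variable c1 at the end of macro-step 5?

c1 at macro-step 5 = 1

macro 1: S0 reads c1=2 → after 1×micro: 3; S1 reads c0=3 → after 1×micro: 1 ⇒ (c0=3, c1=1)
macro 2: S0 reads c1=1 → after 1×micro: 1; S1 reads c0=1 → after 1×micro: 1 ⇒ (c0=1, c1=1)
macro 3: S0 reads c1=1 → after 1×micro: 1; S1 reads c0=1 → after 1×micro: 1 ⇒ (c0=1, c1=1)
macro 4: S0 reads c1=1 → after 1×micro: 1; S1 reads c0=1 → after 1×micro: 1 ⇒ (c0=1, c1=1)
macro 5: S0 reads c1=1 → after 1×micro: 1; S1 reads c0=1 → after 1×micro: 1 ⇒ (c0=1, c1=1)
macro 6: S0 reads c1=1 → after 1×micro: 1; S1 reads c0=1 → after 1×micro: 1 ⇒ (c0=1, c1=1)
macro 7: S0 reads c1=1 → after 1×micro: 1; S1 reads c0=1 → after 1×micro: 1 ⇒ (c0=1, c1=1)
macro 8: S0 reads c1=1 → after 1×micro: 1; S1 reads c0=1 → after 1×micro: 1 ⇒ (c0=1, c1=1)
macro 9: S0 reads c1=1 → after 1×micro: 1; S1 reads c0=1 → after 1×micro: 1 ⇒ (c0=1, c1=1)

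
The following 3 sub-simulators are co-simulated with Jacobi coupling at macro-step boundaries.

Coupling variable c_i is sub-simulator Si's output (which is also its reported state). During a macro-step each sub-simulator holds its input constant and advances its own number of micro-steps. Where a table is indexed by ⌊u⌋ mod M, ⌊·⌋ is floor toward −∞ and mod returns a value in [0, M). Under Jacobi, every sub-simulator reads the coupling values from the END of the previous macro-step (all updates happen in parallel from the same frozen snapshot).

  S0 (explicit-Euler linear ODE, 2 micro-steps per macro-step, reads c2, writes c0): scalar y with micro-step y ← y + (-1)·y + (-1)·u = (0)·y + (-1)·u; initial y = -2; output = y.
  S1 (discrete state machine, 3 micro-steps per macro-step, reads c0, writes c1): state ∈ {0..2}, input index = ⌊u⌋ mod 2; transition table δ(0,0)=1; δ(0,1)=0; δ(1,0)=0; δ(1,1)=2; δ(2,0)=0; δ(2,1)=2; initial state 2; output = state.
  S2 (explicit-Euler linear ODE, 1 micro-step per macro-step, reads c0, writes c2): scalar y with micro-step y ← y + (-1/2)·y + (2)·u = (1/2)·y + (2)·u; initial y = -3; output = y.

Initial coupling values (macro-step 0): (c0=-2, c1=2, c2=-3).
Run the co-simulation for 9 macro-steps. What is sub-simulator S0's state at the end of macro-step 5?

macro 1: S0 reads c2=-3 → after 2×micro: 3; S1 reads c0=-2 → after 3×micro: 0; S2 reads c0=-2 → after 1×micro: -11/2 ⇒ (c0=3, c1=0, c2=-11/2)
macro 2: S0 reads c2=-11/2 → after 2×micro: 11/2; S1 reads c0=3 → after 3×micro: 0; S2 reads c0=3 → after 1×micro: 13/4 ⇒ (c0=11/2, c1=0, c2=13/4)
macro 3: S0 reads c2=13/4 → after 2×micro: -13/4; S1 reads c0=11/2 → after 3×micro: 0; S2 reads c0=11/2 → after 1×micro: 101/8 ⇒ (c0=-13/4, c1=0, c2=101/8)
macro 4: S0 reads c2=101/8 → after 2×micro: -101/8; S1 reads c0=-13/4 → after 3×micro: 1; S2 reads c0=-13/4 → after 1×micro: -3/16 ⇒ (c0=-101/8, c1=1, c2=-3/16)
macro 5: S0 reads c2=-3/16 → after 2×micro: 3/16; S1 reads c0=-101/8 → after 3×micro: 2; S2 reads c0=-101/8 → after 1×micro: -811/32 ⇒ (c0=3/16, c1=2, c2=-811/32)
macro 6: S0 reads c2=-811/32 → after 2×micro: 811/32; S1 reads c0=3/16 → after 3×micro: 0; S2 reads c0=3/16 → after 1×micro: -787/64 ⇒ (c0=811/32, c1=0, c2=-787/64)
macro 7: S0 reads c2=-787/64 → after 2×micro: 787/64; S1 reads c0=811/32 → after 3×micro: 0; S2 reads c0=811/32 → after 1×micro: 5701/128 ⇒ (c0=787/64, c1=0, c2=5701/128)
macro 8: S0 reads c2=5701/128 → after 2×micro: -5701/128; S1 reads c0=787/64 → after 3×micro: 1; S2 reads c0=787/64 → after 1×micro: 11997/256 ⇒ (c0=-5701/128, c1=1, c2=11997/256)
macro 9: S0 reads c2=11997/256 → after 2×micro: -11997/256; S1 reads c0=-5701/128 → after 3×micro: 2; S2 reads c0=-5701/128 → after 1×micro: -33611/512 ⇒ (c0=-11997/256, c1=2, c2=-33611/512)

S0 state at macro-step 5 = 3/16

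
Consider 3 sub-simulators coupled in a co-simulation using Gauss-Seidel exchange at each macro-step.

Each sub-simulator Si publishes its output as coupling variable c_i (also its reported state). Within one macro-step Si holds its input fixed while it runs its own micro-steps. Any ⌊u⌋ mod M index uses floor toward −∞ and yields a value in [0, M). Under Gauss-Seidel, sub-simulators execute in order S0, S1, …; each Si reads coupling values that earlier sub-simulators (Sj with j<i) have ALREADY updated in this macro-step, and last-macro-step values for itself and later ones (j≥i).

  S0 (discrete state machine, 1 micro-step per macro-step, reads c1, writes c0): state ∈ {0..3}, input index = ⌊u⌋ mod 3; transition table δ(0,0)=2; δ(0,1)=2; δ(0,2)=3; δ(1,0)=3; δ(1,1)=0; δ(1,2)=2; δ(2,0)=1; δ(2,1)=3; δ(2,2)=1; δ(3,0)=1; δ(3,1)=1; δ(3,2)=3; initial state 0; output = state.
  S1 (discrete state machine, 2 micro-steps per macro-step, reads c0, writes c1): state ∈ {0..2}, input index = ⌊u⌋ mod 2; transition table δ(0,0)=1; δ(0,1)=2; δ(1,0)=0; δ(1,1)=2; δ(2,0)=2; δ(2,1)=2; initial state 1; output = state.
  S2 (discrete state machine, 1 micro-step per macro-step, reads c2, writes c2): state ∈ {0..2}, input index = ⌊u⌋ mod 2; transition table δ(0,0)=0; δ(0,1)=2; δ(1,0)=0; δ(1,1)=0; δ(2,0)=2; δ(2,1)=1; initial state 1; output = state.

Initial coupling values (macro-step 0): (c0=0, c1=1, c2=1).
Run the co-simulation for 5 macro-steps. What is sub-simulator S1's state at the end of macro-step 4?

macro 1: S0 reads c1=1 → after 1×micro: 2; S1 reads c0=2 → after 2×micro: 1; S2 reads c2=1 → after 1×micro: 0 ⇒ (c0=2, c1=1, c2=0)
macro 2: S0 reads c1=1 → after 1×micro: 3; S1 reads c0=3 → after 2×micro: 2; S2 reads c2=0 → after 1×micro: 0 ⇒ (c0=3, c1=2, c2=0)
macro 3: S0 reads c1=2 → after 1×micro: 3; S1 reads c0=3 → after 2×micro: 2; S2 reads c2=0 → after 1×micro: 0 ⇒ (c0=3, c1=2, c2=0)
macro 4: S0 reads c1=2 → after 1×micro: 3; S1 reads c0=3 → after 2×micro: 2; S2 reads c2=0 → after 1×micro: 0 ⇒ (c0=3, c1=2, c2=0)
macro 5: S0 reads c1=2 → after 1×micro: 3; S1 reads c0=3 → after 2×micro: 2; S2 reads c2=0 → after 1×micro: 0 ⇒ (c0=3, c1=2, c2=0)

S1 state at macro-step 4 = 2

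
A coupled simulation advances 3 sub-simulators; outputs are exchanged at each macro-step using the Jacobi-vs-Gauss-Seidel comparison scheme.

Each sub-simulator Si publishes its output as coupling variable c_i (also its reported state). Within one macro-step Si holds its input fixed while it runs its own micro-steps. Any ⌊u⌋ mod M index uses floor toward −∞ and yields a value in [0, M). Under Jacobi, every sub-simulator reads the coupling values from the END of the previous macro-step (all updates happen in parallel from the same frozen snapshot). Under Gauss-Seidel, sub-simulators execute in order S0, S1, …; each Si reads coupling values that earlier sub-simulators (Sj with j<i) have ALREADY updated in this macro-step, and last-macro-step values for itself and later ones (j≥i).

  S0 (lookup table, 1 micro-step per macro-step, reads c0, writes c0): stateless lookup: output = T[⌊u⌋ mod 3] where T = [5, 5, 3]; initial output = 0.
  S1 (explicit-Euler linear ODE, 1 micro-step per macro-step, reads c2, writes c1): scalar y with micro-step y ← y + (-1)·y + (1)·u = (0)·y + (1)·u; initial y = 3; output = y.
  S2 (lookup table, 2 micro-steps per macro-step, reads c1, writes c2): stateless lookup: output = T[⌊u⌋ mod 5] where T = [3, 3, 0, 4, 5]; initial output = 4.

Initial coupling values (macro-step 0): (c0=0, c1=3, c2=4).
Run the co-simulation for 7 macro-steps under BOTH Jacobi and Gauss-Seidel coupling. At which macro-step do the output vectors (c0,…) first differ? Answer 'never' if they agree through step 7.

first divergence at macro-step: 1

[Jacobi] macro 1: S0 reads c0=0 → after 1×micro: 5; S1 reads c2=4 → after 1×micro: 4; S2 reads c1=3 → after 2×micro: 4 ⇒ (c0=5, c1=4, c2=4)
[Jacobi] macro 2: S0 reads c0=5 → after 1×micro: 3; S1 reads c2=4 → after 1×micro: 4; S2 reads c1=4 → after 2×micro: 5 ⇒ (c0=3, c1=4, c2=5)
[Jacobi] macro 3: S0 reads c0=3 → after 1×micro: 5; S1 reads c2=5 → after 1×micro: 5; S2 reads c1=4 → after 2×micro: 5 ⇒ (c0=5, c1=5, c2=5)
[Jacobi] macro 4: S0 reads c0=5 → after 1×micro: 3; S1 reads c2=5 → after 1×micro: 5; S2 reads c1=5 → after 2×micro: 3 ⇒ (c0=3, c1=5, c2=3)
[Jacobi] macro 5: S0 reads c0=3 → after 1×micro: 5; S1 reads c2=3 → after 1×micro: 3; S2 reads c1=5 → after 2×micro: 3 ⇒ (c0=5, c1=3, c2=3)
[Jacobi] macro 6: S0 reads c0=5 → after 1×micro: 3; S1 reads c2=3 → after 1×micro: 3; S2 reads c1=3 → after 2×micro: 4 ⇒ (c0=3, c1=3, c2=4)
[Jacobi] macro 7: S0 reads c0=3 → after 1×micro: 5; S1 reads c2=4 → after 1×micro: 4; S2 reads c1=3 → after 2×micro: 4 ⇒ (c0=5, c1=4, c2=4)
[Gauss-Seidel] macro 1: S0 reads c0=0 → after 1×micro: 5; S1 reads c2=4 → after 1×micro: 4; S2 reads c1=4 → after 2×micro: 5 ⇒ (c0=5, c1=4, c2=5)
[Gauss-Seidel] macro 2: S0 reads c0=5 → after 1×micro: 3; S1 reads c2=5 → after 1×micro: 5; S2 reads c1=5 → after 2×micro: 3 ⇒ (c0=3, c1=5, c2=3)
[Gauss-Seidel] macro 3: S0 reads c0=3 → after 1×micro: 5; S1 reads c2=3 → after 1×micro: 3; S2 reads c1=3 → after 2×micro: 4 ⇒ (c0=5, c1=3, c2=4)
[Gauss-Seidel] macro 4: S0 reads c0=5 → after 1×micro: 3; S1 reads c2=4 → after 1×micro: 4; S2 reads c1=4 → after 2×micro: 5 ⇒ (c0=3, c1=4, c2=5)
[Gauss-Seidel] macro 5: S0 reads c0=3 → after 1×micro: 5; S1 reads c2=5 → after 1×micro: 5; S2 reads c1=5 → after 2×micro: 3 ⇒ (c0=5, c1=5, c2=3)
[Gauss-Seidel] macro 6: S0 reads c0=5 → after 1×micro: 3; S1 reads c2=3 → after 1×micro: 3; S2 reads c1=3 → after 2×micro: 4 ⇒ (c0=3, c1=3, c2=4)
[Gauss-Seidel] macro 7: S0 reads c0=3 → after 1×micro: 5; S1 reads c2=4 → after 1×micro: 4; S2 reads c1=4 → after 2×micro: 5 ⇒ (c0=5, c1=4, c2=5)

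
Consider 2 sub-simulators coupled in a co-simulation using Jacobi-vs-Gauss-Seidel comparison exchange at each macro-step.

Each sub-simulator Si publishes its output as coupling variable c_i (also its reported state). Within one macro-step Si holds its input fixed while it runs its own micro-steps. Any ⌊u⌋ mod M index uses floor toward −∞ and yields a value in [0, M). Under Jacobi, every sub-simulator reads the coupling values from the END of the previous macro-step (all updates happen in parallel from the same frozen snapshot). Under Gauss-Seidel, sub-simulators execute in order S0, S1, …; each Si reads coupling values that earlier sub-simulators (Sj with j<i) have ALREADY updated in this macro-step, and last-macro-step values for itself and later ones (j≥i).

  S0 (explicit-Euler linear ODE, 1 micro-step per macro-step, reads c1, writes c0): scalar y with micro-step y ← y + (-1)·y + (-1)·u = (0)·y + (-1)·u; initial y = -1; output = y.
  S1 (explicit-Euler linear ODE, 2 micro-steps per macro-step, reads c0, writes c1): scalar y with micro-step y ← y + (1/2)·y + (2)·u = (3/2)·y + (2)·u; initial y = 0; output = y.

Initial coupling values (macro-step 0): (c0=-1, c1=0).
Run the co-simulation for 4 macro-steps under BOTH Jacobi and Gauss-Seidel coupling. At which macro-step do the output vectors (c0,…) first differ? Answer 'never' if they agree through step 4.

[Jacobi] macro 1: S0 reads c1=0 → after 1×micro: 0; S1 reads c0=-1 → after 2×micro: -5 ⇒ (c0=0, c1=-5)
[Jacobi] macro 2: S0 reads c1=-5 → after 1×micro: 5; S1 reads c0=0 → after 2×micro: -45/4 ⇒ (c0=5, c1=-45/4)
[Jacobi] macro 3: S0 reads c1=-45/4 → after 1×micro: 45/4; S1 reads c0=5 → after 2×micro: -5/16 ⇒ (c0=45/4, c1=-5/16)
[Jacobi] macro 4: S0 reads c1=-5/16 → after 1×micro: 5/16; S1 reads c0=45/4 → after 2×micro: 3555/64 ⇒ (c0=5/16, c1=3555/64)
[Gauss-Seidel] macro 1: S0 reads c1=0 → after 1×micro: 0; S1 reads c0=0 → after 2×micro: 0 ⇒ (c0=0, c1=0)
[Gauss-Seidel] macro 2: S0 reads c1=0 → after 1×micro: 0; S1 reads c0=0 → after 2×micro: 0 ⇒ (c0=0, c1=0)
[Gauss-Seidel] macro 3: S0 reads c1=0 → after 1×micro: 0; S1 reads c0=0 → after 2×micro: 0 ⇒ (c0=0, c1=0)
[Gauss-Seidel] macro 4: S0 reads c1=0 → after 1×micro: 0; S1 reads c0=0 → after 2×micro: 0 ⇒ (c0=0, c1=0)

first divergence at macro-step: 1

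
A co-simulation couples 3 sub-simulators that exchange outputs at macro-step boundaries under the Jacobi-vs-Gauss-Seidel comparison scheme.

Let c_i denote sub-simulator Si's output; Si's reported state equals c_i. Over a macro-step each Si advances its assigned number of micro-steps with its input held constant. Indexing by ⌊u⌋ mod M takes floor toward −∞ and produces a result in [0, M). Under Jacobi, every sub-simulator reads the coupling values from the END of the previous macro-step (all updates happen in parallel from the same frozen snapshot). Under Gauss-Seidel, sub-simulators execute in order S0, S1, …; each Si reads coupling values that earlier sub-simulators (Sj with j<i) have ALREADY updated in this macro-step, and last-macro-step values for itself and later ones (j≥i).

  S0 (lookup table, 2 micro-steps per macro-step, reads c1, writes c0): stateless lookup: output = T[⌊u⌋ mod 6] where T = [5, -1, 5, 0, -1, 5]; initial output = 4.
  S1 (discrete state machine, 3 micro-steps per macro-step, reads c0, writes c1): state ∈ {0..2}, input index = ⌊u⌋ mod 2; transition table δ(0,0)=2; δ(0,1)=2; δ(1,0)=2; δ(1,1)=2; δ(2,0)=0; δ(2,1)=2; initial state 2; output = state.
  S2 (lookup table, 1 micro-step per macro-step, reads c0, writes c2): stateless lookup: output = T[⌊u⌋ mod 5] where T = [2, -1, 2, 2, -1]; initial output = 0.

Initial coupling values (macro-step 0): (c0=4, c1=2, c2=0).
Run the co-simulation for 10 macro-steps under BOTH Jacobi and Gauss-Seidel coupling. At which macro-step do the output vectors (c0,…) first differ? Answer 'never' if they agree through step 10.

first divergence at macro-step: 1

[Jacobi] macro 1: S0 reads c1=2 → after 2×micro: 5; S1 reads c0=4 → after 3×micro: 0; S2 reads c0=4 → after 1×micro: -1 ⇒ (c0=5, c1=0, c2=-1)
[Jacobi] macro 2: S0 reads c1=0 → after 2×micro: 5; S1 reads c0=5 → after 3×micro: 2; S2 reads c0=5 → after 1×micro: 2 ⇒ (c0=5, c1=2, c2=2)
[Jacobi] macro 3: S0 reads c1=2 → after 2×micro: 5; S1 reads c0=5 → after 3×micro: 2; S2 reads c0=5 → after 1×micro: 2 ⇒ (c0=5, c1=2, c2=2)
[Jacobi] macro 4: S0 reads c1=2 → after 2×micro: 5; S1 reads c0=5 → after 3×micro: 2; S2 reads c0=5 → after 1×micro: 2 ⇒ (c0=5, c1=2, c2=2)
[Jacobi] macro 5: S0 reads c1=2 → after 2×micro: 5; S1 reads c0=5 → after 3×micro: 2; S2 reads c0=5 → after 1×micro: 2 ⇒ (c0=5, c1=2, c2=2)
[Jacobi] macro 6: S0 reads c1=2 → after 2×micro: 5; S1 reads c0=5 → after 3×micro: 2; S2 reads c0=5 → after 1×micro: 2 ⇒ (c0=5, c1=2, c2=2)
[Jacobi] macro 7: S0 reads c1=2 → after 2×micro: 5; S1 reads c0=5 → after 3×micro: 2; S2 reads c0=5 → after 1×micro: 2 ⇒ (c0=5, c1=2, c2=2)
[Jacobi] macro 8: S0 reads c1=2 → after 2×micro: 5; S1 reads c0=5 → after 3×micro: 2; S2 reads c0=5 → after 1×micro: 2 ⇒ (c0=5, c1=2, c2=2)
[Jacobi] macro 9: S0 reads c1=2 → after 2×micro: 5; S1 reads c0=5 → after 3×micro: 2; S2 reads c0=5 → after 1×micro: 2 ⇒ (c0=5, c1=2, c2=2)
[Jacobi] macro 10: S0 reads c1=2 → after 2×micro: 5; S1 reads c0=5 → after 3×micro: 2; S2 reads c0=5 → after 1×micro: 2 ⇒ (c0=5, c1=2, c2=2)
[Gauss-Seidel] macro 1: S0 reads c1=2 → after 2×micro: 5; S1 reads c0=5 → after 3×micro: 2; S2 reads c0=5 → after 1×micro: 2 ⇒ (c0=5, c1=2, c2=2)
[Gauss-Seidel] macro 2: S0 reads c1=2 → after 2×micro: 5; S1 reads c0=5 → after 3×micro: 2; S2 reads c0=5 → after 1×micro: 2 ⇒ (c0=5, c1=2, c2=2)
[Gauss-Seidel] macro 3: S0 reads c1=2 → after 2×micro: 5; S1 reads c0=5 → after 3×micro: 2; S2 reads c0=5 → after 1×micro: 2 ⇒ (c0=5, c1=2, c2=2)
[Gauss-Seidel] macro 4: S0 reads c1=2 → after 2×micro: 5; S1 reads c0=5 → after 3×micro: 2; S2 reads c0=5 → after 1×micro: 2 ⇒ (c0=5, c1=2, c2=2)
[Gauss-Seidel] macro 5: S0 reads c1=2 → after 2×micro: 5; S1 reads c0=5 → after 3×micro: 2; S2 reads c0=5 → after 1×micro: 2 ⇒ (c0=5, c1=2, c2=2)
[Gauss-Seidel] macro 6: S0 reads c1=2 → after 2×micro: 5; S1 reads c0=5 → after 3×micro: 2; S2 reads c0=5 → after 1×micro: 2 ⇒ (c0=5, c1=2, c2=2)
[Gauss-Seidel] macro 7: S0 reads c1=2 → after 2×micro: 5; S1 reads c0=5 → after 3×micro: 2; S2 reads c0=5 → after 1×micro: 2 ⇒ (c0=5, c1=2, c2=2)
[Gauss-Seidel] macro 8: S0 reads c1=2 → after 2×micro: 5; S1 reads c0=5 → after 3×micro: 2; S2 reads c0=5 → after 1×micro: 2 ⇒ (c0=5, c1=2, c2=2)
[Gauss-Seidel] macro 9: S0 reads c1=2 → after 2×micro: 5; S1 reads c0=5 → after 3×micro: 2; S2 reads c0=5 → after 1×micro: 2 ⇒ (c0=5, c1=2, c2=2)
[Gauss-Seidel] macro 10: S0 reads c1=2 → after 2×micro: 5; S1 reads c0=5 → after 3×micro: 2; S2 reads c0=5 → after 1×micro: 2 ⇒ (c0=5, c1=2, c2=2)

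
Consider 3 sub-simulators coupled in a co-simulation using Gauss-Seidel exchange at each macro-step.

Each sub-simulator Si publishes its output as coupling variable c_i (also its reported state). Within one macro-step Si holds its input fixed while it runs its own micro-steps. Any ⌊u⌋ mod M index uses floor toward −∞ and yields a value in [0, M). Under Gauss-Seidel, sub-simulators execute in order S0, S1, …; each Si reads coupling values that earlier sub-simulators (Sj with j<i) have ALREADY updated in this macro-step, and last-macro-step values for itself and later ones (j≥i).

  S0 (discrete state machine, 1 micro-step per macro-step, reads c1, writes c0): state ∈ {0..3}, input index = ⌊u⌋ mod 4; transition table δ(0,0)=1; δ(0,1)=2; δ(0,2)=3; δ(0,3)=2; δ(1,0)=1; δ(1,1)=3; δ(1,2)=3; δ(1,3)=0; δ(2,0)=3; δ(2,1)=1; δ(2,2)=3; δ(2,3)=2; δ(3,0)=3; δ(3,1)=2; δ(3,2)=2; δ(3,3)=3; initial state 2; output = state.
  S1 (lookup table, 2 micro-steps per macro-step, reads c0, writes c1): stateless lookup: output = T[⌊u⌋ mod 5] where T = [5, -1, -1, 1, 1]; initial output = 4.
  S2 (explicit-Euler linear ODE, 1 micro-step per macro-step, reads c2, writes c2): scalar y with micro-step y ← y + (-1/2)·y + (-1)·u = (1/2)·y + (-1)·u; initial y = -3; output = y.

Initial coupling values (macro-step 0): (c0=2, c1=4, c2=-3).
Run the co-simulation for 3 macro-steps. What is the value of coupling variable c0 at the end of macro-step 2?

c0 at macro-step 2 = 2

macro 1: S0 reads c1=4 → after 1×micro: 3; S1 reads c0=3 → after 2×micro: 1; S2 reads c2=-3 → after 1×micro: 3/2 ⇒ (c0=3, c1=1, c2=3/2)
macro 2: S0 reads c1=1 → after 1×micro: 2; S1 reads c0=2 → after 2×micro: -1; S2 reads c2=3/2 → after 1×micro: -3/4 ⇒ (c0=2, c1=-1, c2=-3/4)
macro 3: S0 reads c1=-1 → after 1×micro: 2; S1 reads c0=2 → after 2×micro: -1; S2 reads c2=-3/4 → after 1×micro: 3/8 ⇒ (c0=2, c1=-1, c2=3/8)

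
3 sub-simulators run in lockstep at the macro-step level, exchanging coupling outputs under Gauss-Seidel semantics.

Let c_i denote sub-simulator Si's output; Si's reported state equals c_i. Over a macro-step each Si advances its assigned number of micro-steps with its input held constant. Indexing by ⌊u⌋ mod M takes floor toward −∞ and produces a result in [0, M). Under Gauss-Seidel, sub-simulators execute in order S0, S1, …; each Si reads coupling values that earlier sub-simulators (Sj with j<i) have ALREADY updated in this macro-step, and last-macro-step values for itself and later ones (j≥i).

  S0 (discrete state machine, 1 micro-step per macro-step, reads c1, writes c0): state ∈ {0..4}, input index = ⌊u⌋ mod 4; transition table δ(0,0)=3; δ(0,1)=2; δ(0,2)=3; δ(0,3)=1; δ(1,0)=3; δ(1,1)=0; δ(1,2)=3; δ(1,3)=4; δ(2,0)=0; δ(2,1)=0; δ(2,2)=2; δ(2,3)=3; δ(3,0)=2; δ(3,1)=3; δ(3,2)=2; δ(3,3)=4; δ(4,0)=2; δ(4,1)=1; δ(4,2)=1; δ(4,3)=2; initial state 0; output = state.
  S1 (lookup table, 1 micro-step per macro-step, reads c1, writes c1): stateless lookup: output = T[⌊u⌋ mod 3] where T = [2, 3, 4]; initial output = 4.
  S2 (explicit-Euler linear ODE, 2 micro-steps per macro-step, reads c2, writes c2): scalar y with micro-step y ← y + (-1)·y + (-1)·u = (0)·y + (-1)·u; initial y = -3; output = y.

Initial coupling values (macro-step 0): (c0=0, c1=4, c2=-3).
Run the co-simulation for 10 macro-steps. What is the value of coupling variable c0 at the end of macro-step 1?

c0 at macro-step 1 = 3

macro 1: S0 reads c1=4 → after 1×micro: 3; S1 reads c1=4 → after 1×micro: 3; S2 reads c2=-3 → after 2×micro: 3 ⇒ (c0=3, c1=3, c2=3)
macro 2: S0 reads c1=3 → after 1×micro: 4; S1 reads c1=3 → after 1×micro: 2; S2 reads c2=3 → after 2×micro: -3 ⇒ (c0=4, c1=2, c2=-3)
macro 3: S0 reads c1=2 → after 1×micro: 1; S1 reads c1=2 → after 1×micro: 4; S2 reads c2=-3 → after 2×micro: 3 ⇒ (c0=1, c1=4, c2=3)
macro 4: S0 reads c1=4 → after 1×micro: 3; S1 reads c1=4 → after 1×micro: 3; S2 reads c2=3 → after 2×micro: -3 ⇒ (c0=3, c1=3, c2=-3)
macro 5: S0 reads c1=3 → after 1×micro: 4; S1 reads c1=3 → after 1×micro: 2; S2 reads c2=-3 → after 2×micro: 3 ⇒ (c0=4, c1=2, c2=3)
macro 6: S0 reads c1=2 → after 1×micro: 1; S1 reads c1=2 → after 1×micro: 4; S2 reads c2=3 → after 2×micro: -3 ⇒ (c0=1, c1=4, c2=-3)
macro 7: S0 reads c1=4 → after 1×micro: 3; S1 reads c1=4 → after 1×micro: 3; S2 reads c2=-3 → after 2×micro: 3 ⇒ (c0=3, c1=3, c2=3)
macro 8: S0 reads c1=3 → after 1×micro: 4; S1 reads c1=3 → after 1×micro: 2; S2 reads c2=3 → after 2×micro: -3 ⇒ (c0=4, c1=2, c2=-3)
macro 9: S0 reads c1=2 → after 1×micro: 1; S1 reads c1=2 → after 1×micro: 4; S2 reads c2=-3 → after 2×micro: 3 ⇒ (c0=1, c1=4, c2=3)
macro 10: S0 reads c1=4 → after 1×micro: 3; S1 reads c1=4 → after 1×micro: 3; S2 reads c2=3 → after 2×micro: -3 ⇒ (c0=3, c1=3, c2=-3)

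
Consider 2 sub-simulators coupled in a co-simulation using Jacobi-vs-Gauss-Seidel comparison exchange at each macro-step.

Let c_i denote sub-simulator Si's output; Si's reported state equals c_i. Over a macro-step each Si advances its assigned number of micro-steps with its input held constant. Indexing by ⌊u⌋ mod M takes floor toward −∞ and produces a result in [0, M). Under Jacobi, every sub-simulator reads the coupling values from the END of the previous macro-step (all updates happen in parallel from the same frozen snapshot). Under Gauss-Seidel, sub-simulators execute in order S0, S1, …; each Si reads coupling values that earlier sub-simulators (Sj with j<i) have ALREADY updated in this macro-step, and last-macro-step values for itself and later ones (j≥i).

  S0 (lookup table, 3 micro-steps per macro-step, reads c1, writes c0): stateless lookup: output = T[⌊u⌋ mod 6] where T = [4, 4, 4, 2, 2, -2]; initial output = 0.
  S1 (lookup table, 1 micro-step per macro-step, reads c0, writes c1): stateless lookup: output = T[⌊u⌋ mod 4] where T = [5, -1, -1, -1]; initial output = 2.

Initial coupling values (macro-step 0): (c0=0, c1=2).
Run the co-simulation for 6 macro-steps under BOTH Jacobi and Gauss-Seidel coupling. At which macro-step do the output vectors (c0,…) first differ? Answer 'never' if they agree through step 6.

first divergence at macro-step: 2

[Jacobi] macro 1: S0 reads c1=2 → after 3×micro: 4; S1 reads c0=0 → after 1×micro: 5 ⇒ (c0=4, c1=5)
[Jacobi] macro 2: S0 reads c1=5 → after 3×micro: -2; S1 reads c0=4 → after 1×micro: 5 ⇒ (c0=-2, c1=5)
[Jacobi] macro 3: S0 reads c1=5 → after 3×micro: -2; S1 reads c0=-2 → after 1×micro: -1 ⇒ (c0=-2, c1=-1)
[Jacobi] macro 4: S0 reads c1=-1 → after 3×micro: -2; S1 reads c0=-2 → after 1×micro: -1 ⇒ (c0=-2, c1=-1)
[Jacobi] macro 5: S0 reads c1=-1 → after 3×micro: -2; S1 reads c0=-2 → after 1×micro: -1 ⇒ (c0=-2, c1=-1)
[Jacobi] macro 6: S0 reads c1=-1 → after 3×micro: -2; S1 reads c0=-2 → after 1×micro: -1 ⇒ (c0=-2, c1=-1)
[Gauss-Seidel] macro 1: S0 reads c1=2 → after 3×micro: 4; S1 reads c0=4 → after 1×micro: 5 ⇒ (c0=4, c1=5)
[Gauss-Seidel] macro 2: S0 reads c1=5 → after 3×micro: -2; S1 reads c0=-2 → after 1×micro: -1 ⇒ (c0=-2, c1=-1)
[Gauss-Seidel] macro 3: S0 reads c1=-1 → after 3×micro: -2; S1 reads c0=-2 → after 1×micro: -1 ⇒ (c0=-2, c1=-1)
[Gauss-Seidel] macro 4: S0 reads c1=-1 → after 3×micro: -2; S1 reads c0=-2 → after 1×micro: -1 ⇒ (c0=-2, c1=-1)
[Gauss-Seidel] macro 5: S0 reads c1=-1 → after 3×micro: -2; S1 reads c0=-2 → after 1×micro: -1 ⇒ (c0=-2, c1=-1)
[Gauss-Seidel] macro 6: S0 reads c1=-1 → after 3×micro: -2; S1 reads c0=-2 → after 1×micro: -1 ⇒ (c0=-2, c1=-1)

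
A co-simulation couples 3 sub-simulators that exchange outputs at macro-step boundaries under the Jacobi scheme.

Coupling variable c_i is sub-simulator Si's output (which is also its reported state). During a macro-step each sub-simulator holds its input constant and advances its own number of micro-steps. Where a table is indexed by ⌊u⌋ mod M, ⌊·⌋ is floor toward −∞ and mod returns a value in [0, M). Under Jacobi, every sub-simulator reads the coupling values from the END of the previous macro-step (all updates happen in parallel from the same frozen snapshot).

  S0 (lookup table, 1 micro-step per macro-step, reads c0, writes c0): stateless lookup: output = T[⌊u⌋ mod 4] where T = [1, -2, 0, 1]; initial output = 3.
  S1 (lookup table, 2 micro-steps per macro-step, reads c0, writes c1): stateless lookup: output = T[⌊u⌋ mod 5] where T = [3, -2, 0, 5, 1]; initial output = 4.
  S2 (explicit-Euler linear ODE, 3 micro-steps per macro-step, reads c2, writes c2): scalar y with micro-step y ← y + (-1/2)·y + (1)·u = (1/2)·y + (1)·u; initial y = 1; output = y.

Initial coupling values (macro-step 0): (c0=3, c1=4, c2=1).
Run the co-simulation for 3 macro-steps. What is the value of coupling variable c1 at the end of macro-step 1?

c1 at macro-step 1 = 5

macro 1: S0 reads c0=3 → after 1×micro: 1; S1 reads c0=3 → after 2×micro: 5; S2 reads c2=1 → after 3×micro: 15/8 ⇒ (c0=1, c1=5, c2=15/8)
macro 2: S0 reads c0=1 → after 1×micro: -2; S1 reads c0=1 → after 2×micro: -2; S2 reads c2=15/8 → after 3×micro: 225/64 ⇒ (c0=-2, c1=-2, c2=225/64)
macro 3: S0 reads c0=-2 → after 1×micro: 0; S1 reads c0=-2 → after 2×micro: 5; S2 reads c2=225/64 → after 3×micro: 3375/512 ⇒ (c0=0, c1=5, c2=3375/512)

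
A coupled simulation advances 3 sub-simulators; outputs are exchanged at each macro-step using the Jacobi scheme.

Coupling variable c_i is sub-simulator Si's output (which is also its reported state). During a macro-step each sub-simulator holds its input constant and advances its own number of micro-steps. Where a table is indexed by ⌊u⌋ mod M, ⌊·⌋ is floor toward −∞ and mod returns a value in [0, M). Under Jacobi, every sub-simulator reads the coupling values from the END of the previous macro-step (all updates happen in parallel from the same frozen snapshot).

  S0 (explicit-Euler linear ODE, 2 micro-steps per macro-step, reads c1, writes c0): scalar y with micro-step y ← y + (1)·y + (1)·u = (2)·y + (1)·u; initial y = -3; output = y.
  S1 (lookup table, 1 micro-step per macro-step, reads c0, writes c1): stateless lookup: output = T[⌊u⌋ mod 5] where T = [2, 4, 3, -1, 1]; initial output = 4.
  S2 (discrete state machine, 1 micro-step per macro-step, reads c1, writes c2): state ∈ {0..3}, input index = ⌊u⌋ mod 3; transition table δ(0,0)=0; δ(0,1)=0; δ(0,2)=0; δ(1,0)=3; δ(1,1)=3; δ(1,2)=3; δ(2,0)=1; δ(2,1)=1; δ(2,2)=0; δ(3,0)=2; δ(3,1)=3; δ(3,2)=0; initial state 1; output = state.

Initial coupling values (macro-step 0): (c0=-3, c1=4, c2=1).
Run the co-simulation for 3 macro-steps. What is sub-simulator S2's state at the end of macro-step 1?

macro 1: S0 reads c1=4 → after 2×micro: 0; S1 reads c0=-3 → after 1×micro: 3; S2 reads c1=4 → after 1×micro: 3 ⇒ (c0=0, c1=3, c2=3)
macro 2: S0 reads c1=3 → after 2×micro: 9; S1 reads c0=0 → after 1×micro: 2; S2 reads c1=3 → after 1×micro: 2 ⇒ (c0=9, c1=2, c2=2)
macro 3: S0 reads c1=2 → after 2×micro: 42; S1 reads c0=9 → after 1×micro: 1; S2 reads c1=2 → after 1×micro: 0 ⇒ (c0=42, c1=1, c2=0)

S2 state at macro-step 1 = 3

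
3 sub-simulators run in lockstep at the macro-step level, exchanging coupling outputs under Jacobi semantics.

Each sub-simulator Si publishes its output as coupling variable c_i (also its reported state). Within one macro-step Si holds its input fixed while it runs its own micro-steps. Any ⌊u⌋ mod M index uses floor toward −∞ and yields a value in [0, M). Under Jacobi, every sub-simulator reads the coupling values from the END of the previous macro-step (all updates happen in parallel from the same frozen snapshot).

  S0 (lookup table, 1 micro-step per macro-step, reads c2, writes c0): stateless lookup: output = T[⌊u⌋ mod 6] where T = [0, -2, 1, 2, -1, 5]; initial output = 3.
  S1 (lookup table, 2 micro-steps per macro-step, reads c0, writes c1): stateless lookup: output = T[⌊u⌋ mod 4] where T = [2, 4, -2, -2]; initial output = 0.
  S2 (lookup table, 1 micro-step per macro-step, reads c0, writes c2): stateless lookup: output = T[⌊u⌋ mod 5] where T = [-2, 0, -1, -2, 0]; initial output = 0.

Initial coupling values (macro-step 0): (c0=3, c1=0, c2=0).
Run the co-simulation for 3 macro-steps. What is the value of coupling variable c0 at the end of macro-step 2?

macro 1: S0 reads c2=0 → after 1×micro: 0; S1 reads c0=3 → after 2×micro: -2; S2 reads c0=3 → after 1×micro: -2 ⇒ (c0=0, c1=-2, c2=-2)
macro 2: S0 reads c2=-2 → after 1×micro: -1; S1 reads c0=0 → after 2×micro: 2; S2 reads c0=0 → after 1×micro: -2 ⇒ (c0=-1, c1=2, c2=-2)
macro 3: S0 reads c2=-2 → after 1×micro: -1; S1 reads c0=-1 → after 2×micro: -2; S2 reads c0=-1 → after 1×micro: 0 ⇒ (c0=-1, c1=-2, c2=0)

c0 at macro-step 2 = -1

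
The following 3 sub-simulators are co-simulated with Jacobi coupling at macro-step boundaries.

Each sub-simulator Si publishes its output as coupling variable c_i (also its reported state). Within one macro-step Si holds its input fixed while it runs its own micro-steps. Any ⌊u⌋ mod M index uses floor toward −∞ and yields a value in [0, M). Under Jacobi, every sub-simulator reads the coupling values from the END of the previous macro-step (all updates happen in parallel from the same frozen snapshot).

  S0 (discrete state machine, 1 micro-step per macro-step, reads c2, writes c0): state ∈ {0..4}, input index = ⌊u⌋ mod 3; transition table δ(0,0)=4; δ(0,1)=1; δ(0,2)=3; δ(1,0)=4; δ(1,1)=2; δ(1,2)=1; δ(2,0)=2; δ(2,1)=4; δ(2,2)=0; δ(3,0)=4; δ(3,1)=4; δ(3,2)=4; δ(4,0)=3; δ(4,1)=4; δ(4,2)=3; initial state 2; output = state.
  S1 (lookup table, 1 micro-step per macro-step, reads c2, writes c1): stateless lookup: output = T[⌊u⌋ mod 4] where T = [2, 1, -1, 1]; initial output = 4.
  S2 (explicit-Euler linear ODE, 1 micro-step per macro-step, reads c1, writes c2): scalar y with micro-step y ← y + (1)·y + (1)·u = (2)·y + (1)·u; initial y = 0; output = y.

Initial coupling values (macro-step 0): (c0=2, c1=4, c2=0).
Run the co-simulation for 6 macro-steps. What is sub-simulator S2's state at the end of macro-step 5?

S2 state at macro-step 5 = 85

macro 1: S0 reads c2=0 → after 1×micro: 2; S1 reads c2=0 → after 1×micro: 2; S2 reads c1=4 → after 1×micro: 4 ⇒ (c0=2, c1=2, c2=4)
macro 2: S0 reads c2=4 → after 1×micro: 4; S1 reads c2=4 → after 1×micro: 2; S2 reads c1=2 → after 1×micro: 10 ⇒ (c0=4, c1=2, c2=10)
macro 3: S0 reads c2=10 → after 1×micro: 4; S1 reads c2=10 → after 1×micro: -1; S2 reads c1=2 → after 1×micro: 22 ⇒ (c0=4, c1=-1, c2=22)
macro 4: S0 reads c2=22 → after 1×micro: 4; S1 reads c2=22 → after 1×micro: -1; S2 reads c1=-1 → after 1×micro: 43 ⇒ (c0=4, c1=-1, c2=43)
macro 5: S0 reads c2=43 → after 1×micro: 4; S1 reads c2=43 → after 1×micro: 1; S2 reads c1=-1 → after 1×micro: 85 ⇒ (c0=4, c1=1, c2=85)
macro 6: S0 reads c2=85 → after 1×micro: 4; S1 reads c2=85 → after 1×micro: 1; S2 reads c1=1 → after 1×micro: 171 ⇒ (c0=4, c1=1, c2=171)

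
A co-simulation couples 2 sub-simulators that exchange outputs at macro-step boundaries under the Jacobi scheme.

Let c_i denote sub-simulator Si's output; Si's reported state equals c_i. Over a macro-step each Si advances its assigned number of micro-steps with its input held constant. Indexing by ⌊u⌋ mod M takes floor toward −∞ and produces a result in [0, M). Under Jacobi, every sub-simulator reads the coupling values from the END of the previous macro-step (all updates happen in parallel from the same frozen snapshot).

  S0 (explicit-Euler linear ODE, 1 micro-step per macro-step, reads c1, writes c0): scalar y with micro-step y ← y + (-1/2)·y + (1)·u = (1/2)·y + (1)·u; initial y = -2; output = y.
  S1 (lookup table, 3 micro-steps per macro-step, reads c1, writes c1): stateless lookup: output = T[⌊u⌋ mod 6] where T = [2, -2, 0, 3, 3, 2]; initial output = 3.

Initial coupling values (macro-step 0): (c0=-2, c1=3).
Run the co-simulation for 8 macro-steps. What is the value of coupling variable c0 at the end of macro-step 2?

c0 at macro-step 2 = 4

macro 1: S0 reads c1=3 → after 1×micro: 2; S1 reads c1=3 → after 3×micro: 3 ⇒ (c0=2, c1=3)
macro 2: S0 reads c1=3 → after 1×micro: 4; S1 reads c1=3 → after 3×micro: 3 ⇒ (c0=4, c1=3)
macro 3: S0 reads c1=3 → after 1×micro: 5; S1 reads c1=3 → after 3×micro: 3 ⇒ (c0=5, c1=3)
macro 4: S0 reads c1=3 → after 1×micro: 11/2; S1 reads c1=3 → after 3×micro: 3 ⇒ (c0=11/2, c1=3)
macro 5: S0 reads c1=3 → after 1×micro: 23/4; S1 reads c1=3 → after 3×micro: 3 ⇒ (c0=23/4, c1=3)
macro 6: S0 reads c1=3 → after 1×micro: 47/8; S1 reads c1=3 → after 3×micro: 3 ⇒ (c0=47/8, c1=3)
macro 7: S0 reads c1=3 → after 1×micro: 95/16; S1 reads c1=3 → after 3×micro: 3 ⇒ (c0=95/16, c1=3)
macro 8: S0 reads c1=3 → after 1×micro: 191/32; S1 reads c1=3 → after 3×micro: 3 ⇒ (c0=191/32, c1=3)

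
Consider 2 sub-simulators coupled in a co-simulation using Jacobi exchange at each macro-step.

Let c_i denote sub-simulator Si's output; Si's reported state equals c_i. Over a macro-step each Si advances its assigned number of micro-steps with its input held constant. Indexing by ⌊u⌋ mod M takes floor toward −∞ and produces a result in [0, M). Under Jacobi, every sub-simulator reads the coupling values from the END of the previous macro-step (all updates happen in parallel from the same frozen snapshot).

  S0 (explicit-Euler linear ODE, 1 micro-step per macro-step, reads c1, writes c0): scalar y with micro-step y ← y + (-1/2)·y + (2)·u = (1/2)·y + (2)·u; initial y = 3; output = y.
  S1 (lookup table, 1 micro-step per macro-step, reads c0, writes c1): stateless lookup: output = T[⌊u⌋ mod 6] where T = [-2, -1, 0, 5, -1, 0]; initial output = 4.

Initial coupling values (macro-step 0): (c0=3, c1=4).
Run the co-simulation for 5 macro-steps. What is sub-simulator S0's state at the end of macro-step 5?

S0 state at macro-step 5 = 139/32

macro 1: S0 reads c1=4 → after 1×micro: 19/2; S1 reads c0=3 → after 1×micro: 5 ⇒ (c0=19/2, c1=5)
macro 2: S0 reads c1=5 → after 1×micro: 59/4; S1 reads c0=19/2 → after 1×micro: 5 ⇒ (c0=59/4, c1=5)
macro 3: S0 reads c1=5 → after 1×micro: 139/8; S1 reads c0=59/4 → after 1×micro: 0 ⇒ (c0=139/8, c1=0)
macro 4: S0 reads c1=0 → after 1×micro: 139/16; S1 reads c0=139/8 → after 1×micro: 0 ⇒ (c0=139/16, c1=0)
macro 5: S0 reads c1=0 → after 1×micro: 139/32; S1 reads c0=139/16 → after 1×micro: 0 ⇒ (c0=139/32, c1=0)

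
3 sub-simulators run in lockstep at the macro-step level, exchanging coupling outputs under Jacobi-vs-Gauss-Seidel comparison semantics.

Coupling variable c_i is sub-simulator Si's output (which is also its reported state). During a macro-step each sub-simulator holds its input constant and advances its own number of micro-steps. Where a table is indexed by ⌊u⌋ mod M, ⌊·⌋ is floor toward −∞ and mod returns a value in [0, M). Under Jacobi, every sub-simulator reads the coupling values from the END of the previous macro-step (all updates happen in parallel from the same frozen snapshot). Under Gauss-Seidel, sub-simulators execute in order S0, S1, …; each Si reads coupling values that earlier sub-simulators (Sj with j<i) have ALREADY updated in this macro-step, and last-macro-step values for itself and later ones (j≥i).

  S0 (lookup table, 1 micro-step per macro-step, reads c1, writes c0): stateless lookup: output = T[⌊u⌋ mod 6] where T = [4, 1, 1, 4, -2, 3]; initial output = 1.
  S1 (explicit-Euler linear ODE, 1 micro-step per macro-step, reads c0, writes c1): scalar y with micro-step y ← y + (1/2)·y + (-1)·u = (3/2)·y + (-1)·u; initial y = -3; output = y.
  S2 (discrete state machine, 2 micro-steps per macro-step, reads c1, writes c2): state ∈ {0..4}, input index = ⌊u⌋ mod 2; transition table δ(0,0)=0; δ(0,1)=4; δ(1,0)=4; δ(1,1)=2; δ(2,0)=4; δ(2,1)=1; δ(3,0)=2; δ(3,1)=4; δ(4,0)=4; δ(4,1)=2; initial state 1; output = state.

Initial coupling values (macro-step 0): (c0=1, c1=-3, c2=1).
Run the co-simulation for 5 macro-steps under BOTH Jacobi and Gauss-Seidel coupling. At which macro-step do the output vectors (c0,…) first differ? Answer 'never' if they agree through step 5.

[Jacobi] macro 1: S0 reads c1=-3 → after 1×micro: 4; S1 reads c0=1 → after 1×micro: -11/2; S2 reads c1=-3 → after 2×micro: 1 ⇒ (c0=4, c1=-11/2, c2=1)
[Jacobi] macro 2: S0 reads c1=-11/2 → after 1×micro: 4; S1 reads c0=4 → after 1×micro: -49/4; S2 reads c1=-11/2 → after 2×micro: 4 ⇒ (c0=4, c1=-49/4, c2=4)
[Jacobi] macro 3: S0 reads c1=-49/4 → after 1×micro: 3; S1 reads c0=4 → after 1×micro: -179/8; S2 reads c1=-49/4 → after 2×micro: 1 ⇒ (c0=3, c1=-179/8, c2=1)
[Jacobi] macro 4: S0 reads c1=-179/8 → after 1×micro: 1; S1 reads c0=3 → after 1×micro: -585/16; S2 reads c1=-179/8 → after 2×micro: 1 ⇒ (c0=1, c1=-585/16, c2=1)
[Jacobi] macro 5: S0 reads c1=-585/16 → after 1×micro: 3; S1 reads c0=1 → after 1×micro: -1787/32; S2 reads c1=-585/16 → after 2×micro: 1 ⇒ (c0=3, c1=-1787/32, c2=1)
[Gauss-Seidel] macro 1: S0 reads c1=-3 → after 1×micro: 4; S1 reads c0=4 → after 1×micro: -17/2; S2 reads c1=-17/2 → after 2×micro: 1 ⇒ (c0=4, c1=-17/2, c2=1)
[Gauss-Seidel] macro 2: S0 reads c1=-17/2 → after 1×micro: 4; S1 reads c0=4 → after 1×micro: -67/4; S2 reads c1=-67/4 → after 2×micro: 1 ⇒ (c0=4, c1=-67/4, c2=1)
[Gauss-Seidel] macro 3: S0 reads c1=-67/4 → after 1×micro: 1; S1 reads c0=1 → after 1×micro: -209/8; S2 reads c1=-209/8 → after 2×micro: 1 ⇒ (c0=1, c1=-209/8, c2=1)
[Gauss-Seidel] macro 4: S0 reads c1=-209/8 → after 1×micro: 4; S1 reads c0=4 → after 1×micro: -691/16; S2 reads c1=-691/16 → after 2×micro: 4 ⇒ (c0=4, c1=-691/16, c2=4)
[Gauss-Seidel] macro 5: S0 reads c1=-691/16 → after 1×micro: -2; S1 reads c0=-2 → after 1×micro: -2009/32; S2 reads c1=-2009/32 → after 2×micro: 1 ⇒ (c0=-2, c1=-2009/32, c2=1)

first divergence at macro-step: 1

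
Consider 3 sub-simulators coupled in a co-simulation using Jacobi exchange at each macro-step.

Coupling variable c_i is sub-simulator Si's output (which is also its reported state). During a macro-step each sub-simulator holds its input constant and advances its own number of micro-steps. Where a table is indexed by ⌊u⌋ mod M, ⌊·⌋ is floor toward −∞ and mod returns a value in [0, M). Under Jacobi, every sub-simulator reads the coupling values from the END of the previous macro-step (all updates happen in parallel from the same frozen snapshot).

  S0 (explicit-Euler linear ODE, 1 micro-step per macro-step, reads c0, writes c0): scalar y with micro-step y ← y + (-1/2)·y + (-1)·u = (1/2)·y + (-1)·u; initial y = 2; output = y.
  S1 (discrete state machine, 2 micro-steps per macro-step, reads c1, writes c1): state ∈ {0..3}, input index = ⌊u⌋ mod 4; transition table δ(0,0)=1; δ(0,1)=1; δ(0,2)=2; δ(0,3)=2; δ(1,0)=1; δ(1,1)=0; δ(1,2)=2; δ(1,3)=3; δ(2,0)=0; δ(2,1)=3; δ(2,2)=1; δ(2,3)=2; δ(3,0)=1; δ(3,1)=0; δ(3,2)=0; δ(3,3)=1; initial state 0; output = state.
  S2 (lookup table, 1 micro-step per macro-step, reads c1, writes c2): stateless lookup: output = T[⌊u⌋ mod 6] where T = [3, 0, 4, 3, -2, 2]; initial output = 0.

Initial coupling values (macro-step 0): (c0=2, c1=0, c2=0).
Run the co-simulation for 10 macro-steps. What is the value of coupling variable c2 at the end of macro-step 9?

c2 at macro-step 9 = 0

macro 1: S0 reads c0=2 → after 1×micro: -1; S1 reads c1=0 → after 2×micro: 1; S2 reads c1=0 → after 1×micro: 3 ⇒ (c0=-1, c1=1, c2=3)
macro 2: S0 reads c0=-1 → after 1×micro: 1/2; S1 reads c1=1 → after 2×micro: 1; S2 reads c1=1 → after 1×micro: 0 ⇒ (c0=1/2, c1=1, c2=0)
macro 3: S0 reads c0=1/2 → after 1×micro: -1/4; S1 reads c1=1 → after 2×micro: 1; S2 reads c1=1 → after 1×micro: 0 ⇒ (c0=-1/4, c1=1, c2=0)
macro 4: S0 reads c0=-1/4 → after 1×micro: 1/8; S1 reads c1=1 → after 2×micro: 1; S2 reads c1=1 → after 1×micro: 0 ⇒ (c0=1/8, c1=1, c2=0)
macro 5: S0 reads c0=1/8 → after 1×micro: -1/16; S1 reads c1=1 → after 2×micro: 1; S2 reads c1=1 → after 1×micro: 0 ⇒ (c0=-1/16, c1=1, c2=0)
macro 6: S0 reads c0=-1/16 → after 1×micro: 1/32; S1 reads c1=1 → after 2×micro: 1; S2 reads c1=1 → after 1×micro: 0 ⇒ (c0=1/32, c1=1, c2=0)
macro 7: S0 reads c0=1/32 → after 1×micro: -1/64; S1 reads c1=1 → after 2×micro: 1; S2 reads c1=1 → after 1×micro: 0 ⇒ (c0=-1/64, c1=1, c2=0)
macro 8: S0 reads c0=-1/64 → after 1×micro: 1/128; S1 reads c1=1 → after 2×micro: 1; S2 reads c1=1 → after 1×micro: 0 ⇒ (c0=1/128, c1=1, c2=0)
macro 9: S0 reads c0=1/128 → after 1×micro: -1/256; S1 reads c1=1 → after 2×micro: 1; S2 reads c1=1 → after 1×micro: 0 ⇒ (c0=-1/256, c1=1, c2=0)
macro 10: S0 reads c0=-1/256 → after 1×micro: 1/512; S1 reads c1=1 → after 2×micro: 1; S2 reads c1=1 → after 1×micro: 0 ⇒ (c0=1/512, c1=1, c2=0)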